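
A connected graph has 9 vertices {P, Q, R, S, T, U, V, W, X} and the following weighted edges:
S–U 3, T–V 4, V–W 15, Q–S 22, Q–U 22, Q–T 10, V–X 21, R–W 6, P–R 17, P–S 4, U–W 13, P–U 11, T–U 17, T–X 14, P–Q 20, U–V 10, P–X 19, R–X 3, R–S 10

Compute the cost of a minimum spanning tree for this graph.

50

Prim, starting at X.
Step 1: cheapest edge leaving the tree is R–X (3); add R.
Step 2: cheapest edge leaving the tree is R–W (6); add W.
Step 3: cheapest edge leaving the tree is R–S (10); add S.
Step 4: cheapest edge leaving the tree is S–U (3); add U.
Step 5: cheapest edge leaving the tree is P–S (4); add P.
Step 6: cheapest edge leaving the tree is U–V (10); add V.
Step 7: cheapest edge leaving the tree is T–V (4); add T.
Step 8: cheapest edge leaving the tree is Q–T (10); add Q.
MST edges: R–X, R–W, R–S, S–U, P–S, U–V, T–V, Q–T; total weight 3+6+10+3+4+10+4+10 = 50.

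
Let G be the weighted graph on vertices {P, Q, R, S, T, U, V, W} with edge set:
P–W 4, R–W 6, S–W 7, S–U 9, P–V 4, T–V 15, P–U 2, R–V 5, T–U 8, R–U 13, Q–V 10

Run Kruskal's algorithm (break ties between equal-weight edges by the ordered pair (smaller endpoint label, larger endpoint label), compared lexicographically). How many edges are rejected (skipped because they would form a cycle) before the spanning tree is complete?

2

Kruskal: consider edges lightest-first.
P–U (2): add — endpoints in different components.
P–V (4): add — endpoints in different components.
P–W (4): add — endpoints in different components.
R–V (5): add — endpoints in different components.
R–W (6): skip — R and W already connected.
S–W (7): add — endpoints in different components.
T–U (8): add — endpoints in different components.
S–U (9): skip — U and S already connected.
Q–V (10): add — endpoints in different components.
Edges rejected before the tree was complete: 2.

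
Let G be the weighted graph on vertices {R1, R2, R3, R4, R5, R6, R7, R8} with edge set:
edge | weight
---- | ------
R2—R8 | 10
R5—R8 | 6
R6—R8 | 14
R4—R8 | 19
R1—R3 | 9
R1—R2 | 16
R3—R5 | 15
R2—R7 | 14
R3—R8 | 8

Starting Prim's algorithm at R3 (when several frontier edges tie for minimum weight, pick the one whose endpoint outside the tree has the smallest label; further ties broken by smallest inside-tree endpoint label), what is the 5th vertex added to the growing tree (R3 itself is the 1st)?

R2

Prim, starting at R3.
Step 1: cheapest edge leaving the tree is R3—R8 (8); add R8.
Step 2: cheapest edge leaving the tree is R5—R8 (6); add R5.
Step 3: cheapest edge leaving the tree is R1—R3 (9); add R1.
Step 4: cheapest edge leaving the tree is R2—R8 (10); add R2.
Step 5: cheapest edge leaving the tree is R6—R8 (14); add R6.
Step 6: cheapest edge leaving the tree is R2—R7 (14); add R7.
Step 7: cheapest edge leaving the tree is R4—R8 (19); add R4.
Vertex order: R3, R8, R5, R1, R2, R6, R7, R4. The 5th vertex is R2.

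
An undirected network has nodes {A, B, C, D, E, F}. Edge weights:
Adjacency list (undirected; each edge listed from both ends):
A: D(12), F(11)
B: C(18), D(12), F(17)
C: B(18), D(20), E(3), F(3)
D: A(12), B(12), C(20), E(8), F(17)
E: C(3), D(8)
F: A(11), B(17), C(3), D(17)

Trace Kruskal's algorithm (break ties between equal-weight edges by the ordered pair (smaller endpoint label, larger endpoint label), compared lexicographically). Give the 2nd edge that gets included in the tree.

C-F

Sort edges by weight, then run Kruskal:
C–E (3): add. Components now {A} {B} {C,E} {D} {F}
C–F (3): add. Components now {A} {B} {C,E,F} {D}
D–E (8): add. Components now {A} {B} {C,D,E,F}
A–F (11): add. Components now {A,C,D,E,F} {B}
A–D (12): skip — A and D already connected.
B–D (12): add. Components now {A,B,C,D,E,F}
The 2nd edge added is C–F.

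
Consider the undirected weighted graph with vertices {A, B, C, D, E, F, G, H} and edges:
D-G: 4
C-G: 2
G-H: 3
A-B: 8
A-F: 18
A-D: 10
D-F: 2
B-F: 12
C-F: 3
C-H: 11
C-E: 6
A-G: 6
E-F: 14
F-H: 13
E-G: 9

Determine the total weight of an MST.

Prim's algorithm from G:
Step 1: cheapest edge leaving the tree is C-G (2); add C.
Step 2: cheapest edge leaving the tree is C-F (3); add F.
Step 3: cheapest edge leaving the tree is D-F (2); add D.
Step 4: cheapest edge leaving the tree is G-H (3); add H.
Step 5: cheapest edge leaving the tree is A-G (6); add A.
Step 6: cheapest edge leaving the tree is C-E (6); add E.
Step 7: cheapest edge leaving the tree is A-B (8); add B.
MST edges: C-G, C-F, D-F, G-H, A-G, C-E, A-B; total weight 2+3+2+3+6+6+8 = 30.

30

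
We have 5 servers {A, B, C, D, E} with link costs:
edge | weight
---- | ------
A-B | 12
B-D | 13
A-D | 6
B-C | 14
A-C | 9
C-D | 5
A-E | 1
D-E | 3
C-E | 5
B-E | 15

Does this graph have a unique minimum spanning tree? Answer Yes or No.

Kruskal: consider edges lightest-first.
A-E (1): add — endpoints in different components.
D-E (3): add — endpoints in different components.
C-D (5): add — endpoints in different components.
C-E (5): skip — C and E already connected.
A-D (6): skip — A and D already connected.
A-C (9): skip — A and C already connected.
A-B (12): add — endpoints in different components.
Non-tree edge C-E has weight 5, equal to the heaviest edge on its tree cycle — swapping gives another MST of the same weight. Not unique.

No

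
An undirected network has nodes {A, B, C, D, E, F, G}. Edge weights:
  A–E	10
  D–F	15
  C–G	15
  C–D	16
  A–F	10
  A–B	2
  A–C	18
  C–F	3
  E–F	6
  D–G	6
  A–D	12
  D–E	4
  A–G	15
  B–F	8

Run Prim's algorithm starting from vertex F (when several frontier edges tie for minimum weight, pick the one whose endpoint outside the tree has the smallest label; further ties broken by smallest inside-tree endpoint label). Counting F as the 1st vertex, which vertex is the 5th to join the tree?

G

Prim, starting at F.
Step 1: frontier [C–F 3, E–F 6, B–F 8, A–F 10, D–F 15] → take C–F (3); add C.
Step 2: frontier [C–G 15, C–D 16, A–C 18, E–F 6, B–F 8, A–F 10, D–F 15] → take E–F (6); add E.
Step 3: frontier [C–G 15, C–D 16, A–C 18, D–E 4, A–E 10, B–F 8, A–F 10, D–F 15] → take D–E (4); add D.
Step 4: frontier [C–G 15, A–C 18, D–G 6, A–D 12, A–E 10, B–F 8, A–F 10] → take D–G (6); add G.
Step 5: frontier [A–C 18, A–D 12, A–E 10, B–F 8, A–F 10, A–G 15] → take B–F (8); add B.
Step 6: frontier [A–B 2, A–C 18, A–D 12, A–E 10, A–F 10, A–G 15] → take A–B (2); add A.
Vertex order: F, C, E, D, G, B, A. The 5th vertex is G.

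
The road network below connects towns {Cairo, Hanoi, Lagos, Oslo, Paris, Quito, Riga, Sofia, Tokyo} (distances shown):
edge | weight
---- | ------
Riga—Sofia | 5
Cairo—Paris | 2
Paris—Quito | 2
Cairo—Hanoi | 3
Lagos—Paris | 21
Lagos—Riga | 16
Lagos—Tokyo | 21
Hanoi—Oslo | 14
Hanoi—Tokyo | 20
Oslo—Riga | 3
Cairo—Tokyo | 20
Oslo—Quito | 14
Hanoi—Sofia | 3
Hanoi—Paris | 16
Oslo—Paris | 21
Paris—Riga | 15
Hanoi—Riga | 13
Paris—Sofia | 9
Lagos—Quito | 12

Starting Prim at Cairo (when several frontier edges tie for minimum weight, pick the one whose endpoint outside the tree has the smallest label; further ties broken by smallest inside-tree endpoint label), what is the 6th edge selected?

Prim, starting at Cairo.
Step 1: cheapest edge leaving the tree is Cairo—Paris (2); add Paris.
Step 2: cheapest edge leaving the tree is Paris—Quito (2); add Quito.
Step 3: cheapest edge leaving the tree is Cairo—Hanoi (3); add Hanoi.
Step 4: cheapest edge leaving the tree is Hanoi—Sofia (3); add Sofia.
Step 5: cheapest edge leaving the tree is Riga—Sofia (5); add Riga.
Step 6: cheapest edge leaving the tree is Oslo—Riga (3); add Oslo.
Step 7: cheapest edge leaving the tree is Lagos—Quito (12); add Lagos.
Step 8: cheapest edge leaving the tree is Cairo—Tokyo (20); add Tokyo.
The 6th edge added is Oslo—Riga.

Oslo-Riga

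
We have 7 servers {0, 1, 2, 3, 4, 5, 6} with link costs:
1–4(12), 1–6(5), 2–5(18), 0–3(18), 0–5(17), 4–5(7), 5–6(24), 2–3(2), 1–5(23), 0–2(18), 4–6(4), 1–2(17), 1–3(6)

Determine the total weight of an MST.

Kruskal's algorithm — process edges by increasing weight (ties by edge label):
2–3 (2): add. Components now {0} {1} {2,3} {4} {5} {6}
4–6 (4): add. Components now {0} {1} {2,3} {4,6} {5}
1–6 (5): add. Components now {0} {1,4,6} {2,3} {5}
1–3 (6): add. Components now {0} {1,2,3,4,6} {5}
4–5 (7): add. Components now {0} {1,2,3,4,5,6}
1–4 (12): skip — 1 and 4 already connected.
0–5 (17): add. Components now {0,1,2,3,4,5,6}
MST edges: 2–3, 4–6, 1–6, 1–3, 4–5, 0–5; total weight 2+4+5+6+7+17 = 41.

41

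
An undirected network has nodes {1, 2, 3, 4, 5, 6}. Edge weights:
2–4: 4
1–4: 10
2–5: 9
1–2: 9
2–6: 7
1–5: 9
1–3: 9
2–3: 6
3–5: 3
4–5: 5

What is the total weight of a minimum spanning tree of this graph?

28

Kruskal: consider edges lightest-first.
3–5 (3): add — endpoints in different components.
2–4 (4): add — endpoints in different components.
4–5 (5): add — endpoints in different components.
2–3 (6): skip — 2 and 3 already connected.
2–6 (7): add — endpoints in different components.
1–2 (9): add — endpoints in different components.
MST edges: 3–5, 2–4, 4–5, 2–6, 1–2; total weight 3+4+5+7+9 = 28.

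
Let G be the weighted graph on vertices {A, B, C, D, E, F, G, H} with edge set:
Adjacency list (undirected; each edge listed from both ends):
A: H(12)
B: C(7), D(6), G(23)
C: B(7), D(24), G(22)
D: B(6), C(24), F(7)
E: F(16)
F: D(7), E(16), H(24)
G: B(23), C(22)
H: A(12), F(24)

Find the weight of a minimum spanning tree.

Kruskal: consider edges lightest-first.
B–D (6): add — endpoints in different components.
B–C (7): add — endpoints in different components.
D–F (7): add — endpoints in different components.
A–H (12): add — endpoints in different components.
E–F (16): add — endpoints in different components.
C–G (22): add — endpoints in different components.
B–G (23): skip — B and G already connected.
C–D (24): skip — C and D already connected.
F–H (24): add — endpoints in different components.
MST edges: B–D, B–C, D–F, A–H, E–F, C–G, F–H; total weight 6+7+7+12+16+22+24 = 94.

94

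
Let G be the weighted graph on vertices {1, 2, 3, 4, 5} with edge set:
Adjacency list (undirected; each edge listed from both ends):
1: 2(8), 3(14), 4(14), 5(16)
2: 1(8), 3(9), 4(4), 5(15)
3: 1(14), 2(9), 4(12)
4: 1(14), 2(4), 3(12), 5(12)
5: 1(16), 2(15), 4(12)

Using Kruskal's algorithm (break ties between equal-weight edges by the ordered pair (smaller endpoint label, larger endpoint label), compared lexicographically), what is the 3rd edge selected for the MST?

2-3

Kruskal's algorithm — process edges by increasing weight (ties by edge label):
2–4 (4): add — endpoints in different components.
1–2 (8): add — endpoints in different components.
2–3 (9): add — endpoints in different components.
3–4 (12): skip — 3 and 4 already connected.
4–5 (12): add — endpoints in different components.
The 3rd edge added is 2–3.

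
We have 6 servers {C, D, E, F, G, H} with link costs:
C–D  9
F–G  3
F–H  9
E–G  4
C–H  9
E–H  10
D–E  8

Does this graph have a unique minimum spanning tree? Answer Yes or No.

No

Sort edges by weight, then run Kruskal:
F–G (3): add — endpoints in different components.
E–G (4): add — endpoints in different components.
D–E (8): add — endpoints in different components.
C–D (9): add — endpoints in different components.
C–H (9): add — endpoints in different components.
Non-tree edge F–H has weight 9, equal to the heaviest edge on its tree cycle — swapping gives another MST of the same weight. Not unique.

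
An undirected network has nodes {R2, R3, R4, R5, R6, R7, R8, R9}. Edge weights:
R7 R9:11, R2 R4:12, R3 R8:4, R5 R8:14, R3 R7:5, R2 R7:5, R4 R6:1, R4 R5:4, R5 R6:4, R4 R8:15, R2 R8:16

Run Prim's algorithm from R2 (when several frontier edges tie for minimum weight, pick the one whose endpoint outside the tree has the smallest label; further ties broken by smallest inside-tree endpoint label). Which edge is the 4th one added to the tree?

R7-R9

Grow the tree from R2 using Prim:
Step 1: cheapest edge leaving the tree is R2 R7 (5); add R7.
Step 2: cheapest edge leaving the tree is R3 R7 (5); add R3.
Step 3: cheapest edge leaving the tree is R3 R8 (4); add R8.
Step 4: cheapest edge leaving the tree is R7 R9 (11); add R9.
Step 5: cheapest edge leaving the tree is R2 R4 (12); add R4.
Step 6: cheapest edge leaving the tree is R4 R6 (1); add R6.
Step 7: cheapest edge leaving the tree is R4 R5 (4); add R5.
The 4th edge added is R7 R9.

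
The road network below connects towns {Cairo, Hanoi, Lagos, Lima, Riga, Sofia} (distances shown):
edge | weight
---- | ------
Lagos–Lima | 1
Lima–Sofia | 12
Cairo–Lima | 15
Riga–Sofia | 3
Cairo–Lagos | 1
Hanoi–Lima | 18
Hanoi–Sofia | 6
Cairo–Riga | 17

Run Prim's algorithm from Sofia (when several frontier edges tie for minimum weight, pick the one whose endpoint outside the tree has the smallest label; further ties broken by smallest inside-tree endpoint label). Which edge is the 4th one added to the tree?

Prim's algorithm from Sofia:
Step 1: cheapest edge leaving the tree is Riga–Sofia (3); add Riga.
Step 2: cheapest edge leaving the tree is Hanoi–Sofia (6); add Hanoi.
Step 3: cheapest edge leaving the tree is Lima–Sofia (12); add Lima.
Step 4: cheapest edge leaving the tree is Lagos–Lima (1); add Lagos.
Step 5: cheapest edge leaving the tree is Cairo–Lagos (1); add Cairo.
The 4th edge added is Lagos–Lima.

Lagos-Lima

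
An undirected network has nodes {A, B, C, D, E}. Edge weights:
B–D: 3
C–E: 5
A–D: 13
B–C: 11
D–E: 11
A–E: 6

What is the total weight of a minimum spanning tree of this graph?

25

Grow the tree from C using Prim:
Step 1: frontier [C–E 5, B–C 11] → take C–E (5); add E.
Step 2: frontier [B–C 11, A–E 6, D–E 11] → take A–E (6); add A.
Step 3: frontier [A–D 13, B–C 11, D–E 11] → take B–C (11); add B.
Step 4: frontier [A–D 13, B–D 3, D–E 11] → take B–D (3); add D.
MST edges: C–E, A–E, B–C, B–D; total weight 5+6+11+3 = 25.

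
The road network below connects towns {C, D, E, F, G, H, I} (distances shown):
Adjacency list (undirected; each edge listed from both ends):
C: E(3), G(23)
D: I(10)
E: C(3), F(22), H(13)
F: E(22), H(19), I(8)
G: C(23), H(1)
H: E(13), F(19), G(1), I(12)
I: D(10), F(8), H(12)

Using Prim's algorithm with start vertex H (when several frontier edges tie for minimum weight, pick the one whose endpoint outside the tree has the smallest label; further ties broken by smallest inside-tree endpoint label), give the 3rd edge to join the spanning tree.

F-I

Grow the tree from H using Prim:
Step 1: frontier [G—H 1, H—I 12, E—H 13, F—H 19] → take G—H (1); add G.
Step 2: frontier [C—G 23, H—I 12, E—H 13, F—H 19] → take H—I (12); add I.
Step 3: frontier [C—G 23, E—H 13, F—H 19, F—I 8, D—I 10] → take F—I (8); add F.
Step 4: frontier [E—F 22, C—G 23, E—H 13, D—I 10] → take D—I (10); add D.
Step 5: frontier [E—F 22, C—G 23, E—H 13] → take E—H (13); add E.
Step 6: frontier [C—E 3, C—G 23] → take C—E (3); add C.
The 3rd edge added is F—I.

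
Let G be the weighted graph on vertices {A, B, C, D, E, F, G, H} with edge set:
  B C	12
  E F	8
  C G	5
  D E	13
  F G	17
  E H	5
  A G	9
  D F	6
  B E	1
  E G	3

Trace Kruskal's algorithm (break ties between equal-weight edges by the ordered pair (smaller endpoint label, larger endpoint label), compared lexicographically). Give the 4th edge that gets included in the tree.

Sort edges by weight, then run Kruskal:
B E (1): add — endpoints in different components.
E G (3): add — endpoints in different components.
C G (5): add — endpoints in different components.
E H (5): add — endpoints in different components.
D F (6): add — endpoints in different components.
E F (8): add — endpoints in different components.
A G (9): add — endpoints in different components.
The 4th edge added is E H.

E-H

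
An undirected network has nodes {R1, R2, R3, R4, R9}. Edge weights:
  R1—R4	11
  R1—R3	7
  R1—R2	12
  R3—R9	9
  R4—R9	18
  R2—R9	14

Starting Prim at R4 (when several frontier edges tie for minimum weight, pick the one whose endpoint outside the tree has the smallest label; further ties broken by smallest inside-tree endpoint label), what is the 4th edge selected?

Prim's algorithm from R4:
Step 1: frontier [R1—R4 11, R4—R9 18] → take R1—R4 (11); add R1.
Step 2: frontier [R1—R3 7, R1—R2 12, R4—R9 18] → take R1—R3 (7); add R3.
Step 3: frontier [R1—R2 12, R3—R9 9, R4—R9 18] → take R3—R9 (9); add R9.
Step 4: frontier [R1—R2 12, R2—R9 14] → take R1—R2 (12); add R2.
The 4th edge added is R1—R2.

R1-R2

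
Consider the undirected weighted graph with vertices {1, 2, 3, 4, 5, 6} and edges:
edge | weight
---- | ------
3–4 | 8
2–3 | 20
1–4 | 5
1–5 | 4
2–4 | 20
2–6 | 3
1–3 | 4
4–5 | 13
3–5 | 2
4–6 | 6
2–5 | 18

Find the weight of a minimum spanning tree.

20

Sort edges by weight, then run Kruskal:
3–5 (2): add. Components now {1} {2} {3,5} {4} {6}
2–6 (3): add. Components now {1} {2,6} {3,5} {4}
1–3 (4): add. Components now {1,3,5} {2,6} {4}
1–5 (4): skip — 1 and 5 already connected.
1–4 (5): add. Components now {1,3,4,5} {2,6}
4–6 (6): add. Components now {1,2,3,4,5,6}
MST edges: 3–5, 2–6, 1–3, 1–4, 4–6; total weight 2+3+4+5+6 = 20.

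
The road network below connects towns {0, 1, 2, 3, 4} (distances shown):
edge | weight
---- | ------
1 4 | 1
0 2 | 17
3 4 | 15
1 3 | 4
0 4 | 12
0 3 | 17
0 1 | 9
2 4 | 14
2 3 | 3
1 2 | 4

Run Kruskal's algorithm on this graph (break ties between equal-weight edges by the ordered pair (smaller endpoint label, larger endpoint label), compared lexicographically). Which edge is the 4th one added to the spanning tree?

0-1

Kruskal's algorithm — process edges by increasing weight (ties by edge label):
1 4 (1): add — endpoints in different components.
2 3 (3): add — endpoints in different components.
1 2 (4): add — endpoints in different components.
1 3 (4): skip — 1 and 3 already connected.
0 1 (9): add — endpoints in different components.
The 4th edge added is 0 1.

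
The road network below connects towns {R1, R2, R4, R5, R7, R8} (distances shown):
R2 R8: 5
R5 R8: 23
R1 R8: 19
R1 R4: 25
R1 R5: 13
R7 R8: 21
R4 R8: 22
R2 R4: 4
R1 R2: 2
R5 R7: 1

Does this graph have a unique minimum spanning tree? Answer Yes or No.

Yes

Kruskal's algorithm — process edges by increasing weight (ties by edge label):
R5 R7 (1): add — endpoints in different components.
R1 R2 (2): add — endpoints in different components.
R2 R4 (4): add — endpoints in different components.
R2 R8 (5): add — endpoints in different components.
R1 R5 (13): add — endpoints in different components.
Every non-tree edge has weight strictly greater than the heaviest edge on the tree path between its endpoints, so the MST is unique.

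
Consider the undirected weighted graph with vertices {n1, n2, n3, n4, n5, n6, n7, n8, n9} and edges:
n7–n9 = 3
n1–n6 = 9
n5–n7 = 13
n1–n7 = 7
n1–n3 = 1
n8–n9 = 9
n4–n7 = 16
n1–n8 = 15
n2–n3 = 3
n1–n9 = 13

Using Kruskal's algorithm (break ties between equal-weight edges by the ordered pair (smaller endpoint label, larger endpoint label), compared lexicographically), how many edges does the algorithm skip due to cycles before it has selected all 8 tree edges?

2

Kruskal: consider edges lightest-first.
n1–n3 (1): add — endpoints in different components.
n2–n3 (3): add — endpoints in different components.
n7–n9 (3): add — endpoints in different components.
n1–n7 (7): add — endpoints in different components.
n1–n6 (9): add — endpoints in different components.
n8–n9 (9): add — endpoints in different components.
n1–n9 (13): skip — n9 and n1 already connected.
n5–n7 (13): add — endpoints in different components.
n1–n8 (15): skip — n8 and n1 already connected.
n4–n7 (16): add — endpoints in different components.
Edges rejected before the tree was complete: 2.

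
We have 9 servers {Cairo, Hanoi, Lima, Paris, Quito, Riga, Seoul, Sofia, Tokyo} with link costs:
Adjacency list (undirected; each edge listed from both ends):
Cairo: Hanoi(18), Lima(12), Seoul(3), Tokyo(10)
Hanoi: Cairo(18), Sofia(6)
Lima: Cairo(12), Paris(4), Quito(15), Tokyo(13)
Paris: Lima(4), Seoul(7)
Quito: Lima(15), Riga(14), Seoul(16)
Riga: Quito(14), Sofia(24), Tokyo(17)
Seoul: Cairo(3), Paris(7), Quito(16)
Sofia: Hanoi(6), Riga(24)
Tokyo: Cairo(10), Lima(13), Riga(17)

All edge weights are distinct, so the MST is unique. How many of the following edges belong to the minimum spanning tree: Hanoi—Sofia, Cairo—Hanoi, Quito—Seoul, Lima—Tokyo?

Sort edges by weight, then run Kruskal:
Cairo—Seoul (3): add — endpoints in different components.
Lima—Paris (4): add — endpoints in different components.
Hanoi—Sofia (6): add — endpoints in different components.
Paris—Seoul (7): add — endpoints in different components.
Cairo—Tokyo (10): add — endpoints in different components.
Cairo—Lima (12): skip — Lima and Cairo already connected.
Lima—Tokyo (13): skip — Lima and Tokyo already connected.
Quito—Riga (14): add — endpoints in different components.
Lima—Quito (15): add — endpoints in different components.
Quito—Seoul (16): skip — Quito and Seoul already connected.
Riga—Tokyo (17): skip — Riga and Tokyo already connected.
Cairo—Hanoi (18): add — endpoints in different components.
MST edge set: {Cairo—Seoul, Lima—Paris, Hanoi—Sofia, Paris—Seoul, Cairo—Tokyo, Quito—Riga, Lima—Quito, Cairo—Hanoi}.
Of the listed edges, {Hanoi—Sofia, Cairo—Hanoi} are in the MST → 2.

2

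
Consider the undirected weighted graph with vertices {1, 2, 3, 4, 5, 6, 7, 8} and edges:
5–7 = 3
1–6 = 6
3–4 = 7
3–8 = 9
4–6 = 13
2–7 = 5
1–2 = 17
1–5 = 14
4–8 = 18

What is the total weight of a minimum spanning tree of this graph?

Prim, starting at 7.
Step 1: frontier [5–7 3, 2–7 5] → take 5–7 (3); add 5.
Step 2: frontier [1–5 14, 2–7 5] → take 2–7 (5); add 2.
Step 3: frontier [1–2 17, 1–5 14] → take 1–5 (14); add 1.
Step 4: frontier [1–6 6] → take 1–6 (6); add 6.
Step 5: frontier [4–6 13] → take 4–6 (13); add 4.
Step 6: frontier [3–4 7, 4–8 18] → take 3–4 (7); add 3.
Step 7: frontier [3–8 9, 4–8 18] → take 3–8 (9); add 8.
MST edges: 5–7, 2–7, 1–5, 1–6, 4–6, 3–4, 3–8; total weight 3+5+14+6+13+7+9 = 57.

57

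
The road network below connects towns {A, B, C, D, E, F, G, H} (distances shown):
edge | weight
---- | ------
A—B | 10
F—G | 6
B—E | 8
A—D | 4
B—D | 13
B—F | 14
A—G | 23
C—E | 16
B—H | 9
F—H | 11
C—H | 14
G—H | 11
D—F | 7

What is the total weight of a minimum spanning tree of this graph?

Prim's algorithm from E:
Step 1: cheapest edge leaving the tree is B—E (8); add B.
Step 2: cheapest edge leaving the tree is B—H (9); add H.
Step 3: cheapest edge leaving the tree is A—B (10); add A.
Step 4: cheapest edge leaving the tree is A—D (4); add D.
Step 5: cheapest edge leaving the tree is D—F (7); add F.
Step 6: cheapest edge leaving the tree is F—G (6); add G.
Step 7: cheapest edge leaving the tree is C—H (14); add C.
MST edges: B—E, B—H, A—B, A—D, D—F, F—G, C—H; total weight 8+9+10+4+7+6+14 = 58.

58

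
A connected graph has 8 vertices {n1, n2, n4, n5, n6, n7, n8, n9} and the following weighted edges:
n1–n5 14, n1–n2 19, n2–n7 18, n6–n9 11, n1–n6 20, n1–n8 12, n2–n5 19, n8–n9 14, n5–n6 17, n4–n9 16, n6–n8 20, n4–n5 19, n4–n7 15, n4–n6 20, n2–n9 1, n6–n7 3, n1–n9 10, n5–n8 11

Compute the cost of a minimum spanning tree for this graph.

Prim's algorithm from n8:
Step 1: cheapest edge leaving the tree is n5–n8 (11); add n5.
Step 2: cheapest edge leaving the tree is n1–n8 (12); add n1.
Step 3: cheapest edge leaving the tree is n1–n9 (10); add n9.
Step 4: cheapest edge leaving the tree is n2–n9 (1); add n2.
Step 5: cheapest edge leaving the tree is n6–n9 (11); add n6.
Step 6: cheapest edge leaving the tree is n6–n7 (3); add n7.
Step 7: cheapest edge leaving the tree is n4–n7 (15); add n4.
MST edges: n5–n8, n1–n8, n1–n9, n2–n9, n6–n9, n6–n7, n4–n7; total weight 11+12+10+1+11+3+15 = 63.

63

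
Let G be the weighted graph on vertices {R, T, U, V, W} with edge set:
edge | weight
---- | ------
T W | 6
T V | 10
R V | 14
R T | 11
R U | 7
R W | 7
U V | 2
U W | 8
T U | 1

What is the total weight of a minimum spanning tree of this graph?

16

Prim's algorithm from U:
Step 1: cheapest edge leaving the tree is T U (1); add T.
Step 2: cheapest edge leaving the tree is U V (2); add V.
Step 3: cheapest edge leaving the tree is T W (6); add W.
Step 4: cheapest edge leaving the tree is R U (7); add R.
MST edges: T U, U V, T W, R U; total weight 1+2+6+7 = 16.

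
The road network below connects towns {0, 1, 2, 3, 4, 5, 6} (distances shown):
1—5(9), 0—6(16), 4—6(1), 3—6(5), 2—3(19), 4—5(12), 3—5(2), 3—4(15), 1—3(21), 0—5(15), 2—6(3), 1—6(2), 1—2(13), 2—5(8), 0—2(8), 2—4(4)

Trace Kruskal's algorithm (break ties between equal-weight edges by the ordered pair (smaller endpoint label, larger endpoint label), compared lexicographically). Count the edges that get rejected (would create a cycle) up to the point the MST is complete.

Kruskal: consider edges lightest-first.
4—6 (1): add — endpoints in different components.
1—6 (2): add — endpoints in different components.
3—5 (2): add — endpoints in different components.
2—6 (3): add — endpoints in different components.
2—4 (4): skip — 2 and 4 already connected.
3—6 (5): add — endpoints in different components.
0—2 (8): add — endpoints in different components.
Edges rejected before the tree was complete: 1.

1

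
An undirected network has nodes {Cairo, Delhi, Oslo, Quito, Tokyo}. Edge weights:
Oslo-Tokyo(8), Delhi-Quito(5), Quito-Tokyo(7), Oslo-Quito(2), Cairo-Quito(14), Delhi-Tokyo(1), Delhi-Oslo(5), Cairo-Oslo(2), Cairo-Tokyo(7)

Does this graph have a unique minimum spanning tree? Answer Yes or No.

Kruskal's algorithm — process edges by increasing weight (ties by edge label):
Delhi-Tokyo (1): add. Components now {Oslo} {Cairo} {Quito} {Delhi,Tokyo}
Cairo-Oslo (2): add. Components now {Cairo,Oslo} {Quito} {Delhi,Tokyo}
Oslo-Quito (2): add. Components now {Cairo,Oslo,Quito} {Delhi,Tokyo}
Delhi-Oslo (5): add. Components now {Cairo,Delhi,Oslo,Quito,Tokyo}
Non-tree edge Delhi-Quito has weight 5, equal to the heaviest edge on its tree cycle — swapping gives another MST of the same weight. Not unique.

No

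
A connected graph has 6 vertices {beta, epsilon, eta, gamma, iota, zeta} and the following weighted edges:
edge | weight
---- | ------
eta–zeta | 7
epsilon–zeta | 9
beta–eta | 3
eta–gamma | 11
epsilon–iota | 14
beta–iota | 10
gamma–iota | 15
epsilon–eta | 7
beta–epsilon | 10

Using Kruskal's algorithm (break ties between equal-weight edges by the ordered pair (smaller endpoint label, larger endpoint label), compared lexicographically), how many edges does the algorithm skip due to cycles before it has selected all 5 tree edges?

2

Kruskal's algorithm — process edges by increasing weight (ties by edge label):
beta–eta (3): add — endpoints in different components.
epsilon–eta (7): add — endpoints in different components.
eta–zeta (7): add — endpoints in different components.
epsilon–zeta (9): skip — zeta and epsilon already connected.
beta–epsilon (10): skip — beta and epsilon already connected.
beta–iota (10): add — endpoints in different components.
eta–gamma (11): add — endpoints in different components.
Edges rejected before the tree was complete: 2.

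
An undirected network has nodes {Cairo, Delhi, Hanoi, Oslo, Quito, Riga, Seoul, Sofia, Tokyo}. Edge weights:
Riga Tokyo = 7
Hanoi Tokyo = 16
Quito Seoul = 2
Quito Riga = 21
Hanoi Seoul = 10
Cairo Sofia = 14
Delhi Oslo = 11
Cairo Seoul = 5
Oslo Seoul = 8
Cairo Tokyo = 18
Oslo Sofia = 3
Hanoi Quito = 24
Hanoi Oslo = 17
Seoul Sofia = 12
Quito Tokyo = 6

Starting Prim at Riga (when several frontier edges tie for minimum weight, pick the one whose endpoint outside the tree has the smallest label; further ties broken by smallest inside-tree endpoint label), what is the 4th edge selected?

Cairo-Seoul

Prim, starting at Riga.
Step 1: cheapest edge leaving the tree is Riga Tokyo (7); add Tokyo.
Step 2: cheapest edge leaving the tree is Quito Tokyo (6); add Quito.
Step 3: cheapest edge leaving the tree is Quito Seoul (2); add Seoul.
Step 4: cheapest edge leaving the tree is Cairo Seoul (5); add Cairo.
Step 5: cheapest edge leaving the tree is Oslo Seoul (8); add Oslo.
Step 6: cheapest edge leaving the tree is Oslo Sofia (3); add Sofia.
Step 7: cheapest edge leaving the tree is Hanoi Seoul (10); add Hanoi.
Step 8: cheapest edge leaving the tree is Delhi Oslo (11); add Delhi.
The 4th edge added is Cairo Seoul.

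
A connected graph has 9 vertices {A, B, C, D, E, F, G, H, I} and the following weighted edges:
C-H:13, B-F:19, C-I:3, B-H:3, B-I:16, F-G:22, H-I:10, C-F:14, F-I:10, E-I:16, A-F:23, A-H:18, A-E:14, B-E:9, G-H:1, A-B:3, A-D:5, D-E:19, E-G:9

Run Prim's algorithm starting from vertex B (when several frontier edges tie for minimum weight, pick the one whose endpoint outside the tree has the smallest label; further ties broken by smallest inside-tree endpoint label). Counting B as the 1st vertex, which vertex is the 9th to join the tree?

F

Grow the tree from B using Prim:
Step 1: cheapest edge leaving the tree is A-B (3); add A.
Step 2: cheapest edge leaving the tree is B-H (3); add H.
Step 3: cheapest edge leaving the tree is G-H (1); add G.
Step 4: cheapest edge leaving the tree is A-D (5); add D.
Step 5: cheapest edge leaving the tree is B-E (9); add E.
Step 6: cheapest edge leaving the tree is H-I (10); add I.
Step 7: cheapest edge leaving the tree is C-I (3); add C.
Step 8: cheapest edge leaving the tree is F-I (10); add F.
Vertex order: B, A, H, G, D, E, I, C, F. The 9th vertex is F.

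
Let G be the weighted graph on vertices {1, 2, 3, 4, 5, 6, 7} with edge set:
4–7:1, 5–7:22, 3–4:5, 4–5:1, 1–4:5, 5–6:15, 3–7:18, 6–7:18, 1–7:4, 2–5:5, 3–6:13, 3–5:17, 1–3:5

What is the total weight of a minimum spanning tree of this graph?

Kruskal: consider edges lightest-first.
4–5 (1): add — endpoints in different components.
4–7 (1): add — endpoints in different components.
1–7 (4): add — endpoints in different components.
1–3 (5): add — endpoints in different components.
1–4 (5): skip — 1 and 4 already connected.
2–5 (5): add — endpoints in different components.
3–4 (5): skip — 3 and 4 already connected.
3–6 (13): add — endpoints in different components.
MST edges: 4–5, 4–7, 1–7, 1–3, 2–5, 3–6; total weight 1+1+4+5+5+13 = 29.

29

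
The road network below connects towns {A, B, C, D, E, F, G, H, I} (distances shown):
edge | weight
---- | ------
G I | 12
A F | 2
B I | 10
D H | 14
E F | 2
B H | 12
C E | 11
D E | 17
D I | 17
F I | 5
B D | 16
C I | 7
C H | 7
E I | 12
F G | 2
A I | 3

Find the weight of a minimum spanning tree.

47

Prim, starting at F.
Step 1: cheapest edge leaving the tree is A F (2); add A.
Step 2: cheapest edge leaving the tree is E F (2); add E.
Step 3: cheapest edge leaving the tree is F G (2); add G.
Step 4: cheapest edge leaving the tree is A I (3); add I.
Step 5: cheapest edge leaving the tree is C I (7); add C.
Step 6: cheapest edge leaving the tree is C H (7); add H.
Step 7: cheapest edge leaving the tree is B I (10); add B.
Step 8: cheapest edge leaving the tree is D H (14); add D.
MST edges: A F, E F, F G, A I, C I, C H, B I, D H; total weight 2+2+2+3+7+7+10+14 = 47.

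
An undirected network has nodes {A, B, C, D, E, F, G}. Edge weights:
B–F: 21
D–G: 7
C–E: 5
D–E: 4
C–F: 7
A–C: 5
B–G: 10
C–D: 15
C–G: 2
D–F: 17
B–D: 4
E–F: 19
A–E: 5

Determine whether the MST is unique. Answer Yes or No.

No

Kruskal: consider edges lightest-first.
C–G (2): add — endpoints in different components.
B–D (4): add — endpoints in different components.
D–E (4): add — endpoints in different components.
A–C (5): add — endpoints in different components.
A–E (5): add — endpoints in different components.
C–E (5): skip — C and E already connected.
C–F (7): add — endpoints in different components.
Non-tree edge C–E has weight 5, equal to the heaviest edge on its tree cycle — swapping gives another MST of the same weight. Not unique.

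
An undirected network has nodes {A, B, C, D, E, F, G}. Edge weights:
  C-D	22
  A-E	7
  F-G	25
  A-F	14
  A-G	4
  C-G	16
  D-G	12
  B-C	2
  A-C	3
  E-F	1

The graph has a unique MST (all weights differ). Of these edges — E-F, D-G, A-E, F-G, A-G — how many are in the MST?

4

Sort edges by weight, then run Kruskal:
E-F (1): add — endpoints in different components.
B-C (2): add — endpoints in different components.
A-C (3): add — endpoints in different components.
A-G (4): add — endpoints in different components.
A-E (7): add — endpoints in different components.
D-G (12): add — endpoints in different components.
MST edge set: {E-F, B-C, A-C, A-G, A-E, D-G}.
Of the listed edges, {E-F, D-G, A-E, A-G} are in the MST → 4.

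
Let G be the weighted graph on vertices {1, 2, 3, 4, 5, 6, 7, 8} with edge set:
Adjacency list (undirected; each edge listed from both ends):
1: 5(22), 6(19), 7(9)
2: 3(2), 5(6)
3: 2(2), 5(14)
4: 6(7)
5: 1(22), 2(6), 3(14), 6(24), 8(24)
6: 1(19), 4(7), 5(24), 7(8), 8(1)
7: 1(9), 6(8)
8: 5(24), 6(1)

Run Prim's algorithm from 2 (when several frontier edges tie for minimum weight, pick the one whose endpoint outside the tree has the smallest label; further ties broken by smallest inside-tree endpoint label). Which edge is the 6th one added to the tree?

Prim's algorithm from 2:
Step 1: cheapest edge leaving the tree is 2-3 (2); add 3.
Step 2: cheapest edge leaving the tree is 2-5 (6); add 5.
Step 3: cheapest edge leaving the tree is 1-5 (22); add 1.
Step 4: cheapest edge leaving the tree is 1-7 (9); add 7.
Step 5: cheapest edge leaving the tree is 6-7 (8); add 6.
Step 6: cheapest edge leaving the tree is 6-8 (1); add 8.
Step 7: cheapest edge leaving the tree is 4-6 (7); add 4.
The 6th edge added is 6-8.

6-8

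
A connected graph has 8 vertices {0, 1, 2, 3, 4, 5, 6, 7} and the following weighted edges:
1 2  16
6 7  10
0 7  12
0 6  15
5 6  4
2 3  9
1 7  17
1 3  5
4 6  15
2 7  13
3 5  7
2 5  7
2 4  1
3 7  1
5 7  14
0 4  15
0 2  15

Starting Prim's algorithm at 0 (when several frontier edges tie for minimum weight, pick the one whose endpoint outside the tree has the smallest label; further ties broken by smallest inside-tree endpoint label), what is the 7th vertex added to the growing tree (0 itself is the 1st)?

2

Prim's algorithm from 0:
Step 1: cheapest edge leaving the tree is 0 7 (12); add 7.
Step 2: cheapest edge leaving the tree is 3 7 (1); add 3.
Step 3: cheapest edge leaving the tree is 1 3 (5); add 1.
Step 4: cheapest edge leaving the tree is 3 5 (7); add 5.
Step 5: cheapest edge leaving the tree is 5 6 (4); add 6.
Step 6: cheapest edge leaving the tree is 2 5 (7); add 2.
Step 7: cheapest edge leaving the tree is 2 4 (1); add 4.
Vertex order: 0, 7, 3, 1, 5, 6, 2, 4. The 7th vertex is 2.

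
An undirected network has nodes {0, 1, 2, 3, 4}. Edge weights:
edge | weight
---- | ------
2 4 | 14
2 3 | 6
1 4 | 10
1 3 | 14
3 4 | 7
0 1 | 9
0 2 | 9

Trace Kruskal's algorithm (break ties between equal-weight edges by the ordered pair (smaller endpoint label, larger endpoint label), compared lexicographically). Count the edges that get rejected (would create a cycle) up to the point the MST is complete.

0

Sort edges by weight, then run Kruskal:
2 3 (6): add — endpoints in different components.
3 4 (7): add — endpoints in different components.
0 1 (9): add — endpoints in different components.
0 2 (9): add — endpoints in different components.
Edges rejected before the tree was complete: 0.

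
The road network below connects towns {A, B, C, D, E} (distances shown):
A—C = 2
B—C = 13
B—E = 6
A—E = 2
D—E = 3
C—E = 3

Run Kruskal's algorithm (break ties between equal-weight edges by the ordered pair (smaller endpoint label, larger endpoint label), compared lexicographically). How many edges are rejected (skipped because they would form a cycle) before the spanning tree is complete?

1

Kruskal's algorithm — process edges by increasing weight (ties by edge label):
A—C (2): add. Components now {A,C} {B} {D} {E}
A—E (2): add. Components now {A,C,E} {B} {D}
C—E (3): skip — C and E already connected.
D—E (3): add. Components now {A,C,D,E} {B}
B—E (6): add. Components now {A,B,C,D,E}
Edges rejected before the tree was complete: 1.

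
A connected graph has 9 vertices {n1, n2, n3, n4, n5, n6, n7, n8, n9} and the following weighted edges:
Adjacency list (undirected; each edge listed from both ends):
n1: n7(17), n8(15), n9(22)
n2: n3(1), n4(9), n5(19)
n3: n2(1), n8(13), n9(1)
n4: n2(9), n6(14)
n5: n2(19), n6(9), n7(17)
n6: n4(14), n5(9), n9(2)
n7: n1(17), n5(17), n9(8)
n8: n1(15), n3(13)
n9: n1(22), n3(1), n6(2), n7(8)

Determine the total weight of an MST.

58

Kruskal's algorithm — process edges by increasing weight (ties by edge label):
n2-n3 (1): add — endpoints in different components.
n3-n9 (1): add — endpoints in different components.
n6-n9 (2): add — endpoints in different components.
n7-n9 (8): add — endpoints in different components.
n2-n4 (9): add — endpoints in different components.
n5-n6 (9): add — endpoints in different components.
n3-n8 (13): add — endpoints in different components.
n4-n6 (14): skip — n6 and n4 already connected.
n1-n8 (15): add — endpoints in different components.
MST edges: n2-n3, n3-n9, n6-n9, n7-n9, n2-n4, n5-n6, n3-n8, n1-n8; total weight 1+1+2+8+9+9+13+15 = 58.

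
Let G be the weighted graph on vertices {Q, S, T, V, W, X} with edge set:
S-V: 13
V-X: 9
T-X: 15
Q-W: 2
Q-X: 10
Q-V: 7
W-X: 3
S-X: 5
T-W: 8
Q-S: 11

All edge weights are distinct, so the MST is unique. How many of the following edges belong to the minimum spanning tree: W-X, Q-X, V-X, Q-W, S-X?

3

Kruskal's algorithm — process edges by increasing weight (ties by edge label):
Q-W (2): add — endpoints in different components.
W-X (3): add — endpoints in different components.
S-X (5): add — endpoints in different components.
Q-V (7): add — endpoints in different components.
T-W (8): add — endpoints in different components.
MST edge set: {Q-W, W-X, S-X, Q-V, T-W}.
Of the listed edges, {W-X, Q-W, S-X} are in the MST → 3.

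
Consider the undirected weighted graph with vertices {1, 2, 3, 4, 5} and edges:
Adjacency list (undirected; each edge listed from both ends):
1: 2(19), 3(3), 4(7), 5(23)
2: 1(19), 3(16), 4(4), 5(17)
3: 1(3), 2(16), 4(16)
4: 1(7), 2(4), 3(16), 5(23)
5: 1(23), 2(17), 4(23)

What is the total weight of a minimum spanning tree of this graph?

31

Grow the tree from 3 using Prim:
Step 1: frontier [1-3 3, 2-3 16, 3-4 16] → take 1-3 (3); add 1.
Step 2: frontier [1-4 7, 1-2 19, 1-5 23, 2-3 16, 3-4 16] → take 1-4 (7); add 4.
Step 3: frontier [1-2 19, 1-5 23, 2-3 16, 2-4 4, 4-5 23] → take 2-4 (4); add 2.
Step 4: frontier [1-5 23, 2-5 17, 4-5 23] → take 2-5 (17); add 5.
MST edges: 1-3, 1-4, 2-4, 2-5; total weight 3+7+4+17 = 31.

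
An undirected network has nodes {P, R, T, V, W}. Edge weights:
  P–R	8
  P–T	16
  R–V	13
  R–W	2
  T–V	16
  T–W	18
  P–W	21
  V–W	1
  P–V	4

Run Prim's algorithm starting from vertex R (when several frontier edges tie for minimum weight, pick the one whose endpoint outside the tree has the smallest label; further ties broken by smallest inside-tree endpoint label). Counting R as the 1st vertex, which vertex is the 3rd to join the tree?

Grow the tree from R using Prim:
Step 1: frontier [R–W 2, P–R 8, R–V 13] → take R–W (2); add W.
Step 2: frontier [P–R 8, R–V 13, V–W 1, T–W 18, P–W 21] → take V–W (1); add V.
Step 3: frontier [P–R 8, P–V 4, T–V 16, T–W 18, P–W 21] → take P–V (4); add P.
Step 4: frontier [P–T 16, T–V 16, T–W 18] → take P–T (16); add T.
Vertex order: R, W, V, P, T. The 3rd vertex is V.

V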